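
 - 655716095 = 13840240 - 669556335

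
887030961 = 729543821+157487140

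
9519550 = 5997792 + 3521758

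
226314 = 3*75438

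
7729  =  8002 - 273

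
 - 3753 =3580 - 7333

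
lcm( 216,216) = 216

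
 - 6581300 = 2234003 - 8815303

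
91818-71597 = 20221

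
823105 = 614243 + 208862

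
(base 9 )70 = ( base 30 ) 23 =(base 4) 333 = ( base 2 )111111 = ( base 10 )63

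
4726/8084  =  2363/4042 = 0.58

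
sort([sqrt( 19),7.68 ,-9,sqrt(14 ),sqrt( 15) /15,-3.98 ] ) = [ - 9 , - 3.98,sqrt(15)/15,sqrt( 14) , sqrt( 19),7.68 ]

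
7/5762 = 7/5762 = 0.00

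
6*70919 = 425514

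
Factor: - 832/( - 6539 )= 2^6 * 503^ (-1)  =  64/503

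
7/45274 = 7/45274 = 0.00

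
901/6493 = 901/6493 = 0.14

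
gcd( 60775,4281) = 1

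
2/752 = 1/376= 0.00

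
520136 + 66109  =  586245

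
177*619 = 109563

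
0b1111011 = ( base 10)123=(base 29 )47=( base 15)83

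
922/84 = 461/42= 10.98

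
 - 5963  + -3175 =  - 9138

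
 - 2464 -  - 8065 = 5601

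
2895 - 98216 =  - 95321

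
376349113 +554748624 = 931097737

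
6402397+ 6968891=13371288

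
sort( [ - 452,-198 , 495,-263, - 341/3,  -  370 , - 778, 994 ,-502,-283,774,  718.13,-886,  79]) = [ - 886 , - 778,- 502, - 452,-370, - 283,  -  263,-198, - 341/3, 79,495,718.13, 774, 994]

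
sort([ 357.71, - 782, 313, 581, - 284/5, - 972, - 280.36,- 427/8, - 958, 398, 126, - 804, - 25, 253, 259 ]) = [ - 972,-958, - 804, - 782 , - 280.36, - 284/5, - 427/8, - 25, 126,253,  259,313, 357.71, 398, 581 ]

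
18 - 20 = -2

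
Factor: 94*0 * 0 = 0^1 = 0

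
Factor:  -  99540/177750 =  - 2^1*5^(- 2 )*7^1= - 14/25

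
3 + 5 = 8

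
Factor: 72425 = 5^2*2897^1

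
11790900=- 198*( - 59550)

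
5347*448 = 2395456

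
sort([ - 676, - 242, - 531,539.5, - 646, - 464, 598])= [ - 676, - 646, - 531, - 464, - 242, 539.5, 598 ]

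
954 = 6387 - 5433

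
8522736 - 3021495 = 5501241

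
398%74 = 28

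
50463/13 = 50463/13 = 3881.77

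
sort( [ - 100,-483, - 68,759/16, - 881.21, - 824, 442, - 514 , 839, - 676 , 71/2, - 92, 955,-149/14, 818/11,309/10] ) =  [ - 881.21, - 824,-676, -514, - 483, - 100, - 92, - 68, - 149/14, 309/10, 71/2  ,  759/16 , 818/11,442 , 839, 955] 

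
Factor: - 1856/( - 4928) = 29/77 = 7^( - 1) * 11^(  -  1) * 29^1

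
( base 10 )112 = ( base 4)1300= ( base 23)4K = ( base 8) 160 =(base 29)3P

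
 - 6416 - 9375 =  - 15791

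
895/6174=895/6174 = 0.14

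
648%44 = 32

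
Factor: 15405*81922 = 2^1*3^1 * 5^1*13^1 * 79^1*40961^1 = 1262008410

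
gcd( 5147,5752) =1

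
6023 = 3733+2290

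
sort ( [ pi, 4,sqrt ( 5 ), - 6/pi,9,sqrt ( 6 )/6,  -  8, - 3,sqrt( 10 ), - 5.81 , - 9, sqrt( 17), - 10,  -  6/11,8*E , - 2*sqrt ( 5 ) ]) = [  -  10, - 9, - 8, - 5.81, - 2 * sqrt( 5),-3, - 6/pi, - 6/11,sqrt( 6)/6,sqrt( 5 ),pi,sqrt( 10),4,sqrt( 17 ),9,  8 * E ]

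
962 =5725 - 4763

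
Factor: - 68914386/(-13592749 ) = 2^1*3^2 *79^1*48463^1* 13592749^( - 1)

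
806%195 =26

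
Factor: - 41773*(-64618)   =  2^1*37^1*1129^1*32309^1 = 2699287714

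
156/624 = 1/4=0.25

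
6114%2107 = 1900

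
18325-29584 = -11259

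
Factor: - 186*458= - 2^2*3^1 * 31^1*229^1 = - 85188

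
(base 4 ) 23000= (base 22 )1A0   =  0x2c0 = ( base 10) 704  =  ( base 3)222002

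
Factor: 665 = 5^1 * 7^1*19^1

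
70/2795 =14/559 = 0.03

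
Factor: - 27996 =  - 2^2*3^1*2333^1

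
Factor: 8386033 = 8386033^1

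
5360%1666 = 362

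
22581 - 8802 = 13779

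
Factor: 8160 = 2^5*3^1*5^1*17^1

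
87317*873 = 76227741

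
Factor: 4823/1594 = 2^ ( - 1 )*7^1*13^1*  53^1*797^( - 1 )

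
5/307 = 5/307 =0.02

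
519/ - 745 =-1 + 226/745 = - 0.70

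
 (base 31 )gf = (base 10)511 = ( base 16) 1FF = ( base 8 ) 777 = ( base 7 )1330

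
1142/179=1142/179=6.38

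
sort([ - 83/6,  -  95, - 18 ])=[ - 95, - 18,-83/6]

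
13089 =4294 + 8795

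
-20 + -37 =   -  57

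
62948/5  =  12589 + 3/5 = 12589.60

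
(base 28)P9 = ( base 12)4B1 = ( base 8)1305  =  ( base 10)709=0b1011000101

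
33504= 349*96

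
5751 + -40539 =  - 34788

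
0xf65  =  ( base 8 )7545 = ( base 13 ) 1a42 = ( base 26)5LF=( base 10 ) 3941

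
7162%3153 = 856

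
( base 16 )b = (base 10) 11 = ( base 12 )B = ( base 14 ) b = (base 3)102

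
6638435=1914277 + 4724158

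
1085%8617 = 1085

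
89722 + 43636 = 133358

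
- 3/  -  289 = 3/289 = 0.01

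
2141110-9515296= - 7374186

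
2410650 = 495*4870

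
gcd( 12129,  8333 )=13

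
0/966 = 0 = 0.00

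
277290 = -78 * (-3555 ) 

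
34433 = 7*4919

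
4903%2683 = 2220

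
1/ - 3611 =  - 1 + 3610/3611 = - 0.00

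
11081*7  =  77567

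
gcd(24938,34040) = 74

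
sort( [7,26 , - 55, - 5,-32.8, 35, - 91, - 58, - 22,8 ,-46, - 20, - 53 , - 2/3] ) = [-91,- 58, - 55, - 53,-46, - 32.8,-22,-20,-5 , - 2/3,7, 8,26, 35 ]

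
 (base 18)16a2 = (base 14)2c86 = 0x1F16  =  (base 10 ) 7958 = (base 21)I0K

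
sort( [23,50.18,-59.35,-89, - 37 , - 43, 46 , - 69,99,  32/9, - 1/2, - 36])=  [- 89,- 69, - 59.35,-43,- 37, - 36, - 1/2 , 32/9,23,46, 50.18, 99] 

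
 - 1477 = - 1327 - 150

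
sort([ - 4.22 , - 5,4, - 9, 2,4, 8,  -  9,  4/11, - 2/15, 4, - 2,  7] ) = [ - 9,-9, - 5 , - 4.22 , - 2,  -  2/15,4/11, 2 , 4, 4,  4,7, 8 ]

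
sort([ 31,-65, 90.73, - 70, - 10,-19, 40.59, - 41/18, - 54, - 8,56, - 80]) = [ - 80, - 70, - 65, - 54,- 19, - 10, - 8, - 41/18, 31, 40.59,56, 90.73]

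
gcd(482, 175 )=1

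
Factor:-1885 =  - 5^1*13^1*29^1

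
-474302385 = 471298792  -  945601177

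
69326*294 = 20381844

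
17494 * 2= 34988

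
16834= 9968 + 6866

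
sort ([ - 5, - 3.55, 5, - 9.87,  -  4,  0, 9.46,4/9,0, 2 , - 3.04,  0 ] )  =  [-9.87,-5, - 4,  -  3.55, - 3.04, 0,0, 0, 4/9,  2,5, 9.46 ]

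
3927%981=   3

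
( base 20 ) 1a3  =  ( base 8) 1133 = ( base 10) 603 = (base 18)1F9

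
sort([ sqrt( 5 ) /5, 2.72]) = [sqrt(5 ) /5,2.72 ] 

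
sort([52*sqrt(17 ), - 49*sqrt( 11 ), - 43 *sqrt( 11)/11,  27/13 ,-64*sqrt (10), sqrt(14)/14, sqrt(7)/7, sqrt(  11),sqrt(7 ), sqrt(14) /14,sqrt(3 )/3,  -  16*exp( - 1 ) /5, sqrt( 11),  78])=[-64*sqrt(10), - 49*sqrt(11), - 43*sqrt(11 )/11, -16 * exp( -1 )/5, sqrt( 14)/14, sqrt(14)/14, sqrt(7) /7,sqrt(3) /3, 27/13, sqrt( 7), sqrt(11 ), sqrt(11), 78, 52*sqrt ( 17)]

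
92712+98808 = 191520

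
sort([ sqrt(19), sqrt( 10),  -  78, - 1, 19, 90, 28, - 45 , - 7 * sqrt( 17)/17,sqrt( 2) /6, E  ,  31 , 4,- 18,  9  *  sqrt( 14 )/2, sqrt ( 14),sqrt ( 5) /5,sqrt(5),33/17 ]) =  [ - 78, - 45,- 18, -7*sqrt( 17)/17, - 1,  sqrt ( 2 )/6,sqrt (5)/5,  33/17,sqrt( 5), E, sqrt( 10), sqrt (14 ), 4,sqrt( 19),9*sqrt( 14) /2,19, 28, 31, 90]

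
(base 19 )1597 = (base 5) 240332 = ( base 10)8842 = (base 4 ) 2022022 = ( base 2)10001010001010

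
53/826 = 53/826 = 0.06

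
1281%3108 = 1281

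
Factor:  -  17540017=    - 11^1*31^1*51437^1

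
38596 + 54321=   92917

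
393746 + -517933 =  - 124187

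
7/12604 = 7/12604= 0.00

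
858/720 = 1+23/120 = 1.19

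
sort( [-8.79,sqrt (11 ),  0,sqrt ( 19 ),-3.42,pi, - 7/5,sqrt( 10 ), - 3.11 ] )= [-8.79, - 3.42, - 3.11,-7/5,0,pi , sqrt (10 ), sqrt( 11 ),sqrt ( 19 )] 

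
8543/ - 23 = -372 + 13/23= - 371.43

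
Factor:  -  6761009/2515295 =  - 5^( - 1)*107^1  *  179^1*353^1*587^(  -  1)*857^(-1)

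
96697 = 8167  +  88530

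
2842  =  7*406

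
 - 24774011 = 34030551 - 58804562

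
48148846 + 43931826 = 92080672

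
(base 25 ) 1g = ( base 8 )51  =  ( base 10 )41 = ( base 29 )1C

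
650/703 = 650/703 = 0.92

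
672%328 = 16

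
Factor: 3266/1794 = 3^( - 1 )*13^(-1)*71^1 = 71/39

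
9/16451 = 9/16451 = 0.00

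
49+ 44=93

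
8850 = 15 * 590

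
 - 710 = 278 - 988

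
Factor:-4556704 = -2^5*131^1*1087^1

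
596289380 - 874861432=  - 278572052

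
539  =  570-31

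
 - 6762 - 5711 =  - 12473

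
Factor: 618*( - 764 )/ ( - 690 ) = 78692/115 = 2^2*5^( - 1 ) * 23^(-1 )*103^1*191^1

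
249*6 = 1494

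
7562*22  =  166364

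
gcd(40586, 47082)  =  14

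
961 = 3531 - 2570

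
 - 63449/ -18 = 63449/18 = 3524.94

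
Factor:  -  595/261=  -  3^( - 2) * 5^1*7^1*17^1*29^(-1 )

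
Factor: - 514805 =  - 5^1*19^1*5419^1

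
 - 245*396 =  - 97020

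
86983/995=86983/995 = 87.42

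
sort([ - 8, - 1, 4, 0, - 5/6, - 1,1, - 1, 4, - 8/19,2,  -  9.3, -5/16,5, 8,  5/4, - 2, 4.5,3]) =[ - 9.3, - 8,-2,-1,- 1,  -  1,-5/6, - 8/19, - 5/16, 0, 1, 5/4,2, 3,4, 4,4.5,  5, 8 ] 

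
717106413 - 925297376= - 208190963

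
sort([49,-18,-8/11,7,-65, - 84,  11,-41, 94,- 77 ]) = [-84, - 77, - 65,-41, - 18, -8/11, 7,11, 49, 94 ] 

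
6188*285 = 1763580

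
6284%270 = 74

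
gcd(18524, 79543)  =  1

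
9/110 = 9/110 = 0.08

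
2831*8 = 22648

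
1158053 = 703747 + 454306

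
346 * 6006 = 2078076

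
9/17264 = 9/17264  =  0.00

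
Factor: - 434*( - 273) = 2^1*3^1*7^2*13^1 * 31^1 = 118482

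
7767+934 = 8701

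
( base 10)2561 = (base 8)5001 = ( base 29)319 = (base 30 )2PB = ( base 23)4j8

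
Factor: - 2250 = -2^1*3^2*5^3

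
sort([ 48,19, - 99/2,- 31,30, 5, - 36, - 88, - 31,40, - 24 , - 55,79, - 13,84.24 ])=[ - 88, - 55, - 99/2,-36,  -  31,  -  31, - 24, - 13,5, 19, 30,40,48,79,84.24]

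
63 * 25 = 1575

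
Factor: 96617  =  79^1*1223^1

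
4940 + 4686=9626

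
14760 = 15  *984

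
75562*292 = 22064104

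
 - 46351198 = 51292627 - 97643825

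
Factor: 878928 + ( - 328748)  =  550180 = 2^2*5^1*27509^1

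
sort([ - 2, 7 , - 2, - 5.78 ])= [ - 5.78,-2, - 2, 7 ]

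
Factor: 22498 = 2^1*7^1*1607^1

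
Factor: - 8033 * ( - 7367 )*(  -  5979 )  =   - 3^1*29^1 * 53^1 * 139^1 * 277^1 * 1993^1 = - 353831904669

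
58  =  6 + 52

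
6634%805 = 194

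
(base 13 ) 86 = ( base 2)1101110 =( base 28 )3q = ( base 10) 110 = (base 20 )5A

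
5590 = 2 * 2795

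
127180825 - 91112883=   36067942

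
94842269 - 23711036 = 71131233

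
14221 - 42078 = - 27857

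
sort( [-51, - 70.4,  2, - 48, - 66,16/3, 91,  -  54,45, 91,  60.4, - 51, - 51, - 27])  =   [  -  70.4, - 66,-54, - 51, - 51,-51,-48,-27, 2,16/3,45,60.4, 91, 91] 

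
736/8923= 736/8923 = 0.08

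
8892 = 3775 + 5117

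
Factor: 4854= 2^1  *3^1 * 809^1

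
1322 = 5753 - 4431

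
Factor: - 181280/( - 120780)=824/549 =2^3*3^( - 2)*61^ ( - 1 )*103^1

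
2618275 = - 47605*(  -  55)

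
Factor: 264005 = 5^1*7^1*19^1*397^1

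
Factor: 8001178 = 2^1 * 4000589^1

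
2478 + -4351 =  - 1873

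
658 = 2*329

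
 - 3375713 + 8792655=5416942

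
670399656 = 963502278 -293102622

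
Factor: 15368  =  2^3*17^1 * 113^1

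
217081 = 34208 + 182873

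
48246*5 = 241230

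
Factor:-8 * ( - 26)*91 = 2^4*7^1* 13^2 = 18928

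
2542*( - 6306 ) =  -16029852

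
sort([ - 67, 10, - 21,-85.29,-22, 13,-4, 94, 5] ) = [ - 85.29,-67,-22,-21, - 4, 5,10, 13,  94 ] 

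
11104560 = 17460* 636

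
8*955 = 7640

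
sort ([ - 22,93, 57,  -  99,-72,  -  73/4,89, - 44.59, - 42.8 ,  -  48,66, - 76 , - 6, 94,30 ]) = [ - 99, - 76, - 72, - 48, - 44.59, - 42.8,  -  22 , - 73/4, - 6 , 30, 57, 66, 89,93,94]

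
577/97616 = 577/97616 = 0.01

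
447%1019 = 447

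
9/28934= 9/28934= 0.00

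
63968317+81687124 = 145655441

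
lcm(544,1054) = 16864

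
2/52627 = 2/52627 =0.00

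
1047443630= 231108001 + 816335629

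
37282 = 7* 5326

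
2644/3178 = 1322/1589 = 0.83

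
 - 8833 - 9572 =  - 18405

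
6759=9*751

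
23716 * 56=1328096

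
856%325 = 206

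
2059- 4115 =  - 2056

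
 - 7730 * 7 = - 54110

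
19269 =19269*1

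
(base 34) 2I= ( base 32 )2m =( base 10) 86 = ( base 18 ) 4e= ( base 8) 126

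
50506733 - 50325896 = 180837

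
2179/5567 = 2179/5567 = 0.39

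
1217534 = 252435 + 965099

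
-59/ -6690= 59/6690 = 0.01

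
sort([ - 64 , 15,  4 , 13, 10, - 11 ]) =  [ - 64,-11, 4,10, 13,15]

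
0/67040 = 0 = 0.00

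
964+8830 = 9794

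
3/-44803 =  - 3/44803 = -0.00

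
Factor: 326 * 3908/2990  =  637004/1495 = 2^2*5^( - 1) * 13^( - 1)*23^( - 1)*163^1*977^1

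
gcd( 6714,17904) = 2238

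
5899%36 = 31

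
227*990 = 224730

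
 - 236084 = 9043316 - 9279400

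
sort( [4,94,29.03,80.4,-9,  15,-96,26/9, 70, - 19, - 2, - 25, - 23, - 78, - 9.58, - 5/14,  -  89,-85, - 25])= [ - 96, - 89, - 85, - 78, - 25 , - 25, - 23, - 19, - 9.58,- 9, - 2, - 5/14,26/9,4,15,29.03,70,80.4, 94] 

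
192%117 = 75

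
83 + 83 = 166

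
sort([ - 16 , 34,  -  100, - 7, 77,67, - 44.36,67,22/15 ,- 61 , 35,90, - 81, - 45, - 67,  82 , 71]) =[ - 100, - 81, - 67, - 61, - 45, - 44.36, - 16, - 7, 22/15, 34,  35,67,67, 71, 77, 82, 90 ] 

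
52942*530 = 28059260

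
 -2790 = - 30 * 93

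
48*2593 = 124464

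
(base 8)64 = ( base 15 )37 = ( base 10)52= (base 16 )34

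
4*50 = 200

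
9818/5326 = 4909/2663 = 1.84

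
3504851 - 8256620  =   - 4751769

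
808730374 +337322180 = 1146052554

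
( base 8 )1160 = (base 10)624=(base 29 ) lf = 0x270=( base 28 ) M8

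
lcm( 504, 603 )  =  33768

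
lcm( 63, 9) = 63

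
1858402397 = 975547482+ 882854915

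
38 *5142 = 195396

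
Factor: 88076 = 2^2*97^1*227^1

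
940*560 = 526400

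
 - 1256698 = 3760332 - 5017030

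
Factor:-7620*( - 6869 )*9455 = 494891529900=2^2 *3^1*5^2*31^1 *61^1*127^1*6869^1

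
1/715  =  1/715  =  0.00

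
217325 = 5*43465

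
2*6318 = 12636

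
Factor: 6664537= 11^1*605867^1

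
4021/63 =4021/63 = 63.83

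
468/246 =1+37/41 = 1.90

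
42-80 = - 38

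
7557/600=2519/200 = 12.60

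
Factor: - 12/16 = -3/4 = - 2^( - 2 )*3^1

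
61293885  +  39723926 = 101017811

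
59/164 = 59/164= 0.36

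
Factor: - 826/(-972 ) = 2^( - 1) * 3^ ( -5) * 7^1*59^1 = 413/486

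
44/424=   11/106 = 0.10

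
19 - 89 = -70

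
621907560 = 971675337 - 349767777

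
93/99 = 31/33 = 0.94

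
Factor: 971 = 971^1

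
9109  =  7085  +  2024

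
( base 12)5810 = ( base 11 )7403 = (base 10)9804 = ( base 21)114I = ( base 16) 264c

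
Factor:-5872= -2^4*367^1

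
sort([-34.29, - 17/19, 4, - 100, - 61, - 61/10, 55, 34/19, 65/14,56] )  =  [ - 100, - 61 , - 34.29, - 61/10,-17/19, 34/19,4,65/14 , 55,56 ] 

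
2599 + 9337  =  11936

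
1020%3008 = 1020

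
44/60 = 11/15 = 0.73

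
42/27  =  1+5/9 = 1.56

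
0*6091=0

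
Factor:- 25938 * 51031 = -1323642078=- 2^1*3^2*11^1 * 131^1 * 51031^1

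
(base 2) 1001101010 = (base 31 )JT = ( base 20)1ai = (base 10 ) 618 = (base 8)1152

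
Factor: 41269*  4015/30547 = 5^1*73^1 *2777^(-1)*41269^1 = 15063185/2777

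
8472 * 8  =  67776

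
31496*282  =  8881872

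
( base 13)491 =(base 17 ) 2cc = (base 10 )794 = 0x31A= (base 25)16J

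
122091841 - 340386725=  - 218294884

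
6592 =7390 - 798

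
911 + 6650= 7561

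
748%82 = 10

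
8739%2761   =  456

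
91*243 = 22113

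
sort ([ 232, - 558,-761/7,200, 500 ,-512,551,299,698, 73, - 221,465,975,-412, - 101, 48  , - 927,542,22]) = [ - 927, - 558, - 512,  -  412, - 221 ,-761/7, - 101,22,48 , 73, 200, 232 , 299 , 465,500,542,551,698, 975]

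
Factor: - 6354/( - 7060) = 9/10 = 2^(  -  1 )*3^2*5^(  -  1)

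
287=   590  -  303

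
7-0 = 7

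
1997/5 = 1997/5 = 399.40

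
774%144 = 54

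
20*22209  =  444180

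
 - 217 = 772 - 989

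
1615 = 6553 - 4938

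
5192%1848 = 1496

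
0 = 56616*0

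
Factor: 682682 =2^1 * 7^1*11^2 * 13^1 * 31^1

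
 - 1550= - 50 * 31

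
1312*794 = 1041728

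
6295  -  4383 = 1912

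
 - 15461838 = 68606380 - 84068218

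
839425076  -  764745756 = 74679320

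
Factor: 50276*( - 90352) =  - 2^6*5647^1*12569^1 = -4542537152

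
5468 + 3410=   8878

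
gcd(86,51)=1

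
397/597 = 397/597=0.66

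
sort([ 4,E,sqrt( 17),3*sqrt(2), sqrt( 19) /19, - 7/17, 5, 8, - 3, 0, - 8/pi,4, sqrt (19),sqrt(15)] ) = [ - 3, - 8/pi, - 7/17,0, sqrt ( 19 ) /19,E,  sqrt( 15),4, 4, sqrt ( 17),3*sqrt( 2),sqrt(19 ),5, 8 ]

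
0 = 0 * 339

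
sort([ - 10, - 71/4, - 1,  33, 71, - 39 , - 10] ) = [ - 39 , - 71/4, - 10, - 10, - 1,  33,71] 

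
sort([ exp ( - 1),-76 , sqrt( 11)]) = [-76, exp( - 1),sqrt( 11)] 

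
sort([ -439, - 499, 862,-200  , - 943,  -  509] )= [-943, - 509, - 499,- 439, - 200 , 862] 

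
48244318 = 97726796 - 49482478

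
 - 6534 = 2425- 8959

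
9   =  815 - 806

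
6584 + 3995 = 10579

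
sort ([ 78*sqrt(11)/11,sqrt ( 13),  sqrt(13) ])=[ sqrt(13),sqrt(13), 78*sqrt(11)/11]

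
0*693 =0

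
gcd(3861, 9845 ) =11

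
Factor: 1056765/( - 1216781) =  - 3^1*5^1 *31^( - 1) *39251^ ( - 1) * 70451^1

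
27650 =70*395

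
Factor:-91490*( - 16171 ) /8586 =3^ ( - 4)*5^1* 7^1*53^ (-1) * 103^1*157^1 * 1307^1=739742395/4293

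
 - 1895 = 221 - 2116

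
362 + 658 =1020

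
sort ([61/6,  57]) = [ 61/6, 57]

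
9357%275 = 7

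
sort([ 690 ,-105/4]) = [ -105/4, 690]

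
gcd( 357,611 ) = 1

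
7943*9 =71487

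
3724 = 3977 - 253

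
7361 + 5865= 13226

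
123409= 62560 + 60849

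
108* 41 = 4428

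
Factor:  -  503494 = -2^1*61^1 *4127^1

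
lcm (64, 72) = 576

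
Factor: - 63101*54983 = -89^1 * 709^1*54983^1=- 3469482283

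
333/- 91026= -37/10114 = -0.00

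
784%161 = 140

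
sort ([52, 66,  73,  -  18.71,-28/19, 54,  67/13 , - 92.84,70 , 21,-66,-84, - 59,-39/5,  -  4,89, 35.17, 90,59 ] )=[-92.84, - 84,  -  66, - 59, - 18.71, - 39/5,-4, - 28/19, 67/13,21 , 35.17, 52,54, 59, 66, 70, 73 , 89, 90]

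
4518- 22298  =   - 17780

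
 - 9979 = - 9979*1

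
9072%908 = 900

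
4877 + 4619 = 9496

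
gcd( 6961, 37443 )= 1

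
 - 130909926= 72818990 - 203728916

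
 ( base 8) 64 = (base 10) 52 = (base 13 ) 40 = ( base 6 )124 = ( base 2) 110100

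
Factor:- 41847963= - 3^1 * 241^1  *  57881^1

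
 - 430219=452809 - 883028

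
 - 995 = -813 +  - 182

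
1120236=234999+885237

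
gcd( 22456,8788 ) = 4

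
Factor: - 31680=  - 2^6*3^2*5^1*11^1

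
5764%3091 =2673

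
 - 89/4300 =-1 + 4211/4300 = -0.02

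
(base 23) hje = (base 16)24E4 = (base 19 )1731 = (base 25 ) f2j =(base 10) 9444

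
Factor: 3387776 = 2^7*7^1*19^1 * 199^1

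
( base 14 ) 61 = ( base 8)125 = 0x55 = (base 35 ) 2f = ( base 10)85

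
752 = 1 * 752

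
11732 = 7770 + 3962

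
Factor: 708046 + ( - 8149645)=  -  7441599 = - 3^1*11^1 * 225503^1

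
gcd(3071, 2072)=37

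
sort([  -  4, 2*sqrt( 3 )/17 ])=[  -  4, 2*sqrt( 3) /17] 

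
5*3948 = 19740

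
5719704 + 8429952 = 14149656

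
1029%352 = 325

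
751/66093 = 751/66093 =0.01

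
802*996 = 798792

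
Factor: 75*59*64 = 2^6*3^1*5^2*59^1 = 283200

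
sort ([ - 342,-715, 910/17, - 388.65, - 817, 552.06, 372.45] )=[ - 817 ,-715, - 388.65, - 342,910/17 , 372.45 , 552.06 ]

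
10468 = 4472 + 5996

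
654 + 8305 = 8959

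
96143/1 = 96143 = 96143.00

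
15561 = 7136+8425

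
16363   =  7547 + 8816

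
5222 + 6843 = 12065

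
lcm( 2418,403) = 2418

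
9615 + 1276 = 10891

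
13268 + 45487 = 58755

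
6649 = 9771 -3122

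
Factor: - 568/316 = - 142/79  =  - 2^1 * 71^1 * 79^(-1 )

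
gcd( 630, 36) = 18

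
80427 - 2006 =78421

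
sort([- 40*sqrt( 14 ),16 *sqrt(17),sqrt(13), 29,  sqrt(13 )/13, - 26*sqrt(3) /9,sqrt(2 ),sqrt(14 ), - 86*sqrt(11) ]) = [ - 86*sqrt(11 ), - 40*sqrt( 14 ),  -  26*sqrt( 3 )/9, sqrt( 13)/13, sqrt(2),  sqrt(13), sqrt(14 ), 29 , 16*sqrt( 17 )]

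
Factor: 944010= 2^1* 3^2*5^1*17^1*617^1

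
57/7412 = 57/7412 = 0.01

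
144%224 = 144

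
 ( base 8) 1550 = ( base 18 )2c8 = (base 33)qe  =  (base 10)872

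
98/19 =98/19  =  5.16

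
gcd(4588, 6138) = 62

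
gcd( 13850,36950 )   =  50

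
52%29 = 23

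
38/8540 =19/4270=0.00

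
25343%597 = 269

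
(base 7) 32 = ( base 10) 23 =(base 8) 27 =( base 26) n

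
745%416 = 329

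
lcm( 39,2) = 78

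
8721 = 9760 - 1039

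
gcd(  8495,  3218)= 1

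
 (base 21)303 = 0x52E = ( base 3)1211010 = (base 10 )1326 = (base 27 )1m3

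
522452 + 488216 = 1010668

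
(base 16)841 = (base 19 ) 5G4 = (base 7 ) 6106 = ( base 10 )2113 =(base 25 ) 39d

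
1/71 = 1/71 = 0.01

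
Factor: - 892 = - 2^2*223^1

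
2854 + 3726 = 6580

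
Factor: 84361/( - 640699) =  - 19^( - 1)*29^1*2909^1*33721^ ( - 1 )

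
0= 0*3278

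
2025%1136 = 889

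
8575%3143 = 2289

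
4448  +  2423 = 6871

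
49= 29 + 20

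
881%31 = 13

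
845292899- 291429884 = 553863015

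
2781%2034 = 747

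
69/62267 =69/62267 =0.00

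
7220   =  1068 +6152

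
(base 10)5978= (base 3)22012102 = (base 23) B6L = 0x175A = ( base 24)a92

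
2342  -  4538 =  - 2196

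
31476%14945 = 1586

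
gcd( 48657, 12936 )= 147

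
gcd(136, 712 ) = 8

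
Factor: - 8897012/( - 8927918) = 2^1*43^( - 1) *353^1*6301^1*103813^( - 1) = 4448506/4463959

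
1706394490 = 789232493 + 917161997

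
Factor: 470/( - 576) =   -  2^( - 5 )*3^( - 2 )*5^1*47^1  =  -235/288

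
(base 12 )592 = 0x33e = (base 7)2264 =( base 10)830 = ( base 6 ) 3502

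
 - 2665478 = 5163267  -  7828745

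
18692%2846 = 1616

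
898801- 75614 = 823187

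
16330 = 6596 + 9734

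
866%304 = 258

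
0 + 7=7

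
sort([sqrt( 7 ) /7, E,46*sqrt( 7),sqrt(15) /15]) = [ sqrt(15) /15, sqrt(7)/7, E, 46*sqrt(7 )]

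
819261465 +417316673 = 1236578138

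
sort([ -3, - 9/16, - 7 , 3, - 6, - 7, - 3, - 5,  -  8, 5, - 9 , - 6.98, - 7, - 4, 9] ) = [  -  9, - 8,  -  7, - 7 , - 7,- 6.98,-6, - 5, - 4,-3,-3, - 9/16, 3, 5, 9] 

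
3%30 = 3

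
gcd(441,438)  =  3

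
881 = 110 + 771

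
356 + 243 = 599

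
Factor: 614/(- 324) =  - 307/162 = - 2^( - 1)*3^(-4 )*307^1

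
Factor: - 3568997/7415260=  - 2^(  -  2)*5^( - 1 )* 17^1 *41^( - 1 ) * 149^1 * 1409^1 * 9043^( - 1)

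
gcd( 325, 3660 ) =5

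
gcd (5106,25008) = 6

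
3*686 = 2058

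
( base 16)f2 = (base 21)BB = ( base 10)242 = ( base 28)8I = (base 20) C2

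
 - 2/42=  - 1+20/21  =  -0.05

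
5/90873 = 5/90873 = 0.00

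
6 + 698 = 704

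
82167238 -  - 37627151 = 119794389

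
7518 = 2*3759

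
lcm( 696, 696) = 696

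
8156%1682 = 1428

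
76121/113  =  76121/113= 673.64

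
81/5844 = 27/1948 = 0.01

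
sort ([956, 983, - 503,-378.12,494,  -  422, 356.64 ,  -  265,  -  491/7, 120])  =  [ - 503, - 422, - 378.12, - 265, - 491/7, 120 , 356.64, 494,  956, 983]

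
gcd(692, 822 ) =2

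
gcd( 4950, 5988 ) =6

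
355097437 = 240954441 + 114142996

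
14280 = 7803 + 6477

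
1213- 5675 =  - 4462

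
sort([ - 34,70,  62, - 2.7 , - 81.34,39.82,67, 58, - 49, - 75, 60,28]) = [ - 81.34, - 75, - 49, - 34 ,-2.7 , 28,  39.82,  58,  60,62, 67,70]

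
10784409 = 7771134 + 3013275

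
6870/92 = 3435/46 = 74.67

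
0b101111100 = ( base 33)bh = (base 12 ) 278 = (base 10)380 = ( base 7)1052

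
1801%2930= 1801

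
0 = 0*635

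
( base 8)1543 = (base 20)237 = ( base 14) 45D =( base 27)153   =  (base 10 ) 867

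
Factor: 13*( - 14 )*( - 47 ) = 8554 = 2^1*7^1*13^1*47^1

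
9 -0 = 9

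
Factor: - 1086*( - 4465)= 4848990 =2^1*3^1*5^1 * 19^1*47^1*181^1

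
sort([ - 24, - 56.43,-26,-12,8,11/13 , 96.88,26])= [ - 56.43, - 26,-24,  -  12,11/13,8, 26,96.88]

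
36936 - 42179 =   -  5243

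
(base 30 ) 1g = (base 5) 141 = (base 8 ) 56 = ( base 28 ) 1I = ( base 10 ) 46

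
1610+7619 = 9229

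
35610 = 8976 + 26634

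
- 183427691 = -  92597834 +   -  90829857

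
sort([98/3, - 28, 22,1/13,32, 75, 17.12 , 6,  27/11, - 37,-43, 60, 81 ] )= [- 43, - 37, - 28, 1/13, 27/11,6,17.12, 22, 32,  98/3, 60,  75,81 ]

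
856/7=122 + 2/7 = 122.29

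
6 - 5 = 1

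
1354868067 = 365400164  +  989467903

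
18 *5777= 103986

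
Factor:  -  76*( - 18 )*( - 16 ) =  - 2^7*3^2*19^1 = - 21888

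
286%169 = 117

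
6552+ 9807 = 16359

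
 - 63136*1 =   -  63136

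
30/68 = 15/34  =  0.44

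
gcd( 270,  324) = 54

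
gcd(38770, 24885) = 5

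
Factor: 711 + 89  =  2^5*5^2 = 800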